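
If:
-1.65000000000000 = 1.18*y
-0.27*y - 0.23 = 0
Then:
No Solution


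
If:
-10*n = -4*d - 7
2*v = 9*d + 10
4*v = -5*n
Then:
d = -47/40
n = 23/100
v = -23/80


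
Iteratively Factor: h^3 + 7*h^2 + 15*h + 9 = (h + 3)*(h^2 + 4*h + 3) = (h + 3)^2*(h + 1)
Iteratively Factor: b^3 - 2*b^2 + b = (b - 1)*(b^2 - b) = (b - 1)^2*(b)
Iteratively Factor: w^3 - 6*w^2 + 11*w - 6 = (w - 1)*(w^2 - 5*w + 6) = (w - 2)*(w - 1)*(w - 3)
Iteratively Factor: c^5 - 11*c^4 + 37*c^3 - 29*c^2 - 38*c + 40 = (c - 1)*(c^4 - 10*c^3 + 27*c^2 - 2*c - 40) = (c - 4)*(c - 1)*(c^3 - 6*c^2 + 3*c + 10) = (c - 4)*(c - 1)*(c + 1)*(c^2 - 7*c + 10) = (c - 5)*(c - 4)*(c - 1)*(c + 1)*(c - 2)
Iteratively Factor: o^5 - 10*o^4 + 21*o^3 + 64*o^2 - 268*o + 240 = (o - 4)*(o^4 - 6*o^3 - 3*o^2 + 52*o - 60) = (o - 4)*(o + 3)*(o^3 - 9*o^2 + 24*o - 20) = (o - 4)*(o - 2)*(o + 3)*(o^2 - 7*o + 10) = (o - 5)*(o - 4)*(o - 2)*(o + 3)*(o - 2)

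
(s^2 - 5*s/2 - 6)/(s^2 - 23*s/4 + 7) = 2*(2*s + 3)/(4*s - 7)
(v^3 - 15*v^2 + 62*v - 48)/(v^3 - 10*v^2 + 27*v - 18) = (v - 8)/(v - 3)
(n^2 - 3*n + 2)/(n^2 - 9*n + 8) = (n - 2)/(n - 8)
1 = 1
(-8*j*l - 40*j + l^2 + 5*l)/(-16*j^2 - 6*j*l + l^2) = (l + 5)/(2*j + l)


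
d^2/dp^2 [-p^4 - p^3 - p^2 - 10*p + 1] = -12*p^2 - 6*p - 2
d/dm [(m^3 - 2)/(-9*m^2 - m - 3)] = (-3*m^2*(9*m^2 + m + 3) + (18*m + 1)*(m^3 - 2))/(9*m^2 + m + 3)^2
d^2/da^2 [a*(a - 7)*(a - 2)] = 6*a - 18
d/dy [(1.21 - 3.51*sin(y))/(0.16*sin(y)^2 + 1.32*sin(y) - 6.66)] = (0.5616*sin(y)^2 - 0.3872*sin(y) + 21.7794)*cos(y)/(0.0256*sin(y)^4 + 0.4224*sin(y)^3 - 0.3888*sin(y)^2 - 17.5824*sin(y) + 44.3556)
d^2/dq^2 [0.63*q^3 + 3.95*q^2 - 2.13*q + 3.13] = 3.78*q + 7.9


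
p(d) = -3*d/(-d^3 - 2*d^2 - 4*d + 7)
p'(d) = -3*d*(3*d^2 + 4*d + 4)/(-d^3 - 2*d^2 - 4*d + 7)^2 - 3/(-d^3 - 2*d^2 - 4*d + 7)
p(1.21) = 1.43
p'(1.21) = -6.27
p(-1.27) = 0.35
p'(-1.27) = -0.15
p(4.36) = 0.10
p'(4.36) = -0.04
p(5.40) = 0.07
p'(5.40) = -0.02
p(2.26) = 0.28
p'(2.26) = -0.21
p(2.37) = 0.26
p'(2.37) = -0.18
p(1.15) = 1.95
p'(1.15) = -12.21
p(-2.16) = 0.40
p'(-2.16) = 0.04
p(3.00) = 0.18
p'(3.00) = -0.09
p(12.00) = 0.02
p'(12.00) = 0.00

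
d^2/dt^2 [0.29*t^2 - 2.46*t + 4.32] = 0.580000000000000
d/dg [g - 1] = 1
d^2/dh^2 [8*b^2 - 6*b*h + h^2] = 2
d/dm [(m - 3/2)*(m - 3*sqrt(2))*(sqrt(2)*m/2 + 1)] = 3*sqrt(2)*m^2/2 - 4*m - 3*sqrt(2)*m/2 - 3*sqrt(2) + 3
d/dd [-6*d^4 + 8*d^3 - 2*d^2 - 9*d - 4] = -24*d^3 + 24*d^2 - 4*d - 9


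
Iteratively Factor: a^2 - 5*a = (a - 5)*(a)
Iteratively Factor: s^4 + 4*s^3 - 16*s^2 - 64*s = (s - 4)*(s^3 + 8*s^2 + 16*s) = s*(s - 4)*(s^2 + 8*s + 16) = s*(s - 4)*(s + 4)*(s + 4)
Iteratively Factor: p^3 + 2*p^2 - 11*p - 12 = (p - 3)*(p^2 + 5*p + 4) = (p - 3)*(p + 1)*(p + 4)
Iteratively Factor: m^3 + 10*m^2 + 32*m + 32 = (m + 2)*(m^2 + 8*m + 16) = (m + 2)*(m + 4)*(m + 4)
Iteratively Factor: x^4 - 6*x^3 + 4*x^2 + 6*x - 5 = (x + 1)*(x^3 - 7*x^2 + 11*x - 5) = (x - 1)*(x + 1)*(x^2 - 6*x + 5) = (x - 1)^2*(x + 1)*(x - 5)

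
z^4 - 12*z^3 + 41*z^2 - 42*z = z*(z - 7)*(z - 3)*(z - 2)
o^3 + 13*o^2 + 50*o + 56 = (o + 2)*(o + 4)*(o + 7)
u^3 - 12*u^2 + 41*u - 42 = (u - 7)*(u - 3)*(u - 2)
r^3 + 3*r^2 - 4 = (r - 1)*(r + 2)^2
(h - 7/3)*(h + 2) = h^2 - h/3 - 14/3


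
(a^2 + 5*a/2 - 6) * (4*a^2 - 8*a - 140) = 4*a^4 + 2*a^3 - 184*a^2 - 302*a + 840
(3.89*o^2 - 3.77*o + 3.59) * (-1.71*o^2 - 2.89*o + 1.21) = -6.6519*o^4 - 4.7954*o^3 + 9.4633*o^2 - 14.9368*o + 4.3439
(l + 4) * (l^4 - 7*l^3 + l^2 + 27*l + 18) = l^5 - 3*l^4 - 27*l^3 + 31*l^2 + 126*l + 72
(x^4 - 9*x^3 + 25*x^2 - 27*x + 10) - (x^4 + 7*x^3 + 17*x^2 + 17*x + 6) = -16*x^3 + 8*x^2 - 44*x + 4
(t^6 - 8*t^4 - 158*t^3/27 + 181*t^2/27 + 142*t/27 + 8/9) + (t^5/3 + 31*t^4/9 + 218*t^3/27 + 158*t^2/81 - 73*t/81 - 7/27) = t^6 + t^5/3 - 41*t^4/9 + 20*t^3/9 + 701*t^2/81 + 353*t/81 + 17/27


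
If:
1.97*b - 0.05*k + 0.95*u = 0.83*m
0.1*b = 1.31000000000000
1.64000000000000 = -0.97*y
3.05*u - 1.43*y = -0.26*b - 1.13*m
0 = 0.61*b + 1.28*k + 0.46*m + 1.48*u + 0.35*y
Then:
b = 13.10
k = -2.17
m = 20.39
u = -9.46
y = -1.69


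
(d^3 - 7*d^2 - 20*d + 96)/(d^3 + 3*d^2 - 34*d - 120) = (d^2 - 11*d + 24)/(d^2 - d - 30)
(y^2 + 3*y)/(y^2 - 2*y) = (y + 3)/(y - 2)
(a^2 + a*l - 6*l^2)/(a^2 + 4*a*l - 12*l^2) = (a + 3*l)/(a + 6*l)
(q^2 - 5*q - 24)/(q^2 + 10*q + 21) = (q - 8)/(q + 7)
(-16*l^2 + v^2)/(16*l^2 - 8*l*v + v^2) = (4*l + v)/(-4*l + v)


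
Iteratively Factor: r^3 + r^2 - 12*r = (r + 4)*(r^2 - 3*r) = r*(r + 4)*(r - 3)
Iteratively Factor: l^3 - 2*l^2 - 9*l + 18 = (l + 3)*(l^2 - 5*l + 6) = (l - 2)*(l + 3)*(l - 3)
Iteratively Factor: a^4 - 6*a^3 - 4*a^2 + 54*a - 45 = (a - 1)*(a^3 - 5*a^2 - 9*a + 45) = (a - 3)*(a - 1)*(a^2 - 2*a - 15) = (a - 3)*(a - 1)*(a + 3)*(a - 5)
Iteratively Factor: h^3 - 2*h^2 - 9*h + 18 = (h + 3)*(h^2 - 5*h + 6) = (h - 3)*(h + 3)*(h - 2)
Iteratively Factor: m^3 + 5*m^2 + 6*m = (m)*(m^2 + 5*m + 6) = m*(m + 3)*(m + 2)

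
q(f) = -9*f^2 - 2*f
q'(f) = -18*f - 2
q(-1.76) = -24.36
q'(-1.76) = 29.68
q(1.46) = -22.10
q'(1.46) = -28.28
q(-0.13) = 0.11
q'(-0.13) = 0.34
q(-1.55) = -18.52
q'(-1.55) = 25.90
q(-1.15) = -9.60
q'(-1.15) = 18.70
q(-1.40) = -14.84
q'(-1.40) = 23.20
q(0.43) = -2.52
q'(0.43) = -9.74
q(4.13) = -161.77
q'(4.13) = -76.34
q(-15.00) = -1995.00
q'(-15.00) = 268.00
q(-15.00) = -1995.00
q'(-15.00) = 268.00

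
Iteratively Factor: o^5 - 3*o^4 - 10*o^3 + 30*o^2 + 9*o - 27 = (o + 3)*(o^4 - 6*o^3 + 8*o^2 + 6*o - 9) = (o - 1)*(o + 3)*(o^3 - 5*o^2 + 3*o + 9) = (o - 1)*(o + 1)*(o + 3)*(o^2 - 6*o + 9) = (o - 3)*(o - 1)*(o + 1)*(o + 3)*(o - 3)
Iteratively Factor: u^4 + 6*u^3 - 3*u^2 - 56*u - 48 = (u + 1)*(u^3 + 5*u^2 - 8*u - 48) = (u + 1)*(u + 4)*(u^2 + u - 12) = (u - 3)*(u + 1)*(u + 4)*(u + 4)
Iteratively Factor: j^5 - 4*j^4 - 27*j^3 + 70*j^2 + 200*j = (j + 2)*(j^4 - 6*j^3 - 15*j^2 + 100*j) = (j + 2)*(j + 4)*(j^3 - 10*j^2 + 25*j) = (j - 5)*(j + 2)*(j + 4)*(j^2 - 5*j) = (j - 5)^2*(j + 2)*(j + 4)*(j)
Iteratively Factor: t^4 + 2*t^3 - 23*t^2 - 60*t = (t)*(t^3 + 2*t^2 - 23*t - 60) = t*(t + 3)*(t^2 - t - 20) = t*(t + 3)*(t + 4)*(t - 5)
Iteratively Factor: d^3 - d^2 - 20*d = (d)*(d^2 - d - 20) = d*(d - 5)*(d + 4)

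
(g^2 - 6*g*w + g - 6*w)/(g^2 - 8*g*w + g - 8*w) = (-g + 6*w)/(-g + 8*w)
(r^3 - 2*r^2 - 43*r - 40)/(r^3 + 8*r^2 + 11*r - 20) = (r^2 - 7*r - 8)/(r^2 + 3*r - 4)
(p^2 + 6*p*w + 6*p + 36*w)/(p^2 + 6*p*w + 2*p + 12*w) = (p + 6)/(p + 2)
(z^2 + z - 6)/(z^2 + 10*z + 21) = (z - 2)/(z + 7)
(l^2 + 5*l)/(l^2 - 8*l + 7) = l*(l + 5)/(l^2 - 8*l + 7)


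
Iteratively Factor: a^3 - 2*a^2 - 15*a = (a + 3)*(a^2 - 5*a) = (a - 5)*(a + 3)*(a)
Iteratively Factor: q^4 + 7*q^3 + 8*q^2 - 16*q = (q + 4)*(q^3 + 3*q^2 - 4*q) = q*(q + 4)*(q^2 + 3*q - 4) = q*(q + 4)^2*(q - 1)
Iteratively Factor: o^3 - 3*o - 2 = (o - 2)*(o^2 + 2*o + 1) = (o - 2)*(o + 1)*(o + 1)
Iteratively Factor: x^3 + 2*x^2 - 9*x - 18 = (x - 3)*(x^2 + 5*x + 6) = (x - 3)*(x + 3)*(x + 2)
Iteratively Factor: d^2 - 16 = (d + 4)*(d - 4)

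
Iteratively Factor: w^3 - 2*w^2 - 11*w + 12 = (w - 4)*(w^2 + 2*w - 3) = (w - 4)*(w + 3)*(w - 1)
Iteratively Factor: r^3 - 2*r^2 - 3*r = (r + 1)*(r^2 - 3*r) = (r - 3)*(r + 1)*(r)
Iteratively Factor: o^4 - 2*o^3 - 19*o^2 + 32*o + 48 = (o - 3)*(o^3 + o^2 - 16*o - 16) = (o - 4)*(o - 3)*(o^2 + 5*o + 4) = (o - 4)*(o - 3)*(o + 4)*(o + 1)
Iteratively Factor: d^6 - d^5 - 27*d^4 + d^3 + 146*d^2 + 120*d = (d + 1)*(d^5 - 2*d^4 - 25*d^3 + 26*d^2 + 120*d) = (d + 1)*(d + 4)*(d^4 - 6*d^3 - d^2 + 30*d) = (d - 5)*(d + 1)*(d + 4)*(d^3 - d^2 - 6*d) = (d - 5)*(d + 1)*(d + 2)*(d + 4)*(d^2 - 3*d) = d*(d - 5)*(d + 1)*(d + 2)*(d + 4)*(d - 3)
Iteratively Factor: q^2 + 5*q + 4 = (q + 4)*(q + 1)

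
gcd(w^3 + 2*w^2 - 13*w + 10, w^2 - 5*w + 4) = w - 1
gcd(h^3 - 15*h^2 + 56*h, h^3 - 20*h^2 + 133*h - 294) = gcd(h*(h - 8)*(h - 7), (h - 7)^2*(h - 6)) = h - 7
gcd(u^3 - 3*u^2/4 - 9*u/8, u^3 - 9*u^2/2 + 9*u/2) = u^2 - 3*u/2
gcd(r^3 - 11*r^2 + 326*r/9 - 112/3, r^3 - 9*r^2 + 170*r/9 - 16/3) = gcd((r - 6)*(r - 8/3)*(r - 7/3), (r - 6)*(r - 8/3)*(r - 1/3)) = r^2 - 26*r/3 + 16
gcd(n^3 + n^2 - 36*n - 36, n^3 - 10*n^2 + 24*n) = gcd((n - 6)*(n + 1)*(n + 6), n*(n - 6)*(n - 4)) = n - 6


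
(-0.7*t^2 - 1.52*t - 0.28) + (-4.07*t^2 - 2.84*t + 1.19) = -4.77*t^2 - 4.36*t + 0.91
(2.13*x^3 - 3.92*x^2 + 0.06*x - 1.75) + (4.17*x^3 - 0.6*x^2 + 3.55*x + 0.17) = 6.3*x^3 - 4.52*x^2 + 3.61*x - 1.58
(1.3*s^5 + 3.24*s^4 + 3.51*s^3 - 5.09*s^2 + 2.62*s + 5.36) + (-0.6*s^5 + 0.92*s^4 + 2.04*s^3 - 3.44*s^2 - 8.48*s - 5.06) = 0.7*s^5 + 4.16*s^4 + 5.55*s^3 - 8.53*s^2 - 5.86*s + 0.300000000000001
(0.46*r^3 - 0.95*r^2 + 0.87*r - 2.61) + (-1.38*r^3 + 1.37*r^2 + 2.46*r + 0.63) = -0.92*r^3 + 0.42*r^2 + 3.33*r - 1.98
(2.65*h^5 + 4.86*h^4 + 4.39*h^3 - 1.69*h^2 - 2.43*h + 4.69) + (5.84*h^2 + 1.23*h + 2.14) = 2.65*h^5 + 4.86*h^4 + 4.39*h^3 + 4.15*h^2 - 1.2*h + 6.83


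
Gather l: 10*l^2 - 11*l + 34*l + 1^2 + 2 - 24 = 10*l^2 + 23*l - 21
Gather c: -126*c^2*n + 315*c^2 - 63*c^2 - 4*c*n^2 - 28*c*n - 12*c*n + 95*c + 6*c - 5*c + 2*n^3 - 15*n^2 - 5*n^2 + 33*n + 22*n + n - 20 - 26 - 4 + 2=c^2*(252 - 126*n) + c*(-4*n^2 - 40*n + 96) + 2*n^3 - 20*n^2 + 56*n - 48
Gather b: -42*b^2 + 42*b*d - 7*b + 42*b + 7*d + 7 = -42*b^2 + b*(42*d + 35) + 7*d + 7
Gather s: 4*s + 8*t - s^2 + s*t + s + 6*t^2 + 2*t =-s^2 + s*(t + 5) + 6*t^2 + 10*t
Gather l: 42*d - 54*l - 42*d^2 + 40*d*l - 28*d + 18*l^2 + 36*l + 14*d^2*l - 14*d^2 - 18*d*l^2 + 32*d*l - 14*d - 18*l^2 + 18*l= -56*d^2 - 18*d*l^2 + l*(14*d^2 + 72*d)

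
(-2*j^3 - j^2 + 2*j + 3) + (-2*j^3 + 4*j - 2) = -4*j^3 - j^2 + 6*j + 1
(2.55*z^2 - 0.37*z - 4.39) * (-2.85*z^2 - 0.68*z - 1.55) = -7.2675*z^4 - 0.6795*z^3 + 8.8106*z^2 + 3.5587*z + 6.8045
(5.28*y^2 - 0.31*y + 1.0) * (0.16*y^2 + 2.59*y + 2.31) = 0.8448*y^4 + 13.6256*y^3 + 11.5539*y^2 + 1.8739*y + 2.31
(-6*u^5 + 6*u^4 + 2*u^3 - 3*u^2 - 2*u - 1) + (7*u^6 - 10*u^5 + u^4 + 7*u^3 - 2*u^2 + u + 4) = 7*u^6 - 16*u^5 + 7*u^4 + 9*u^3 - 5*u^2 - u + 3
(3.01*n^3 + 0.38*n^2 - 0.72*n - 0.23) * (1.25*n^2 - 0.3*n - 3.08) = 3.7625*n^5 - 0.428*n^4 - 10.2848*n^3 - 1.2419*n^2 + 2.2866*n + 0.7084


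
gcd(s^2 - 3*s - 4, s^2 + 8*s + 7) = s + 1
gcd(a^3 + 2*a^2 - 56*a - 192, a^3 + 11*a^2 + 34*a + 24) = a^2 + 10*a + 24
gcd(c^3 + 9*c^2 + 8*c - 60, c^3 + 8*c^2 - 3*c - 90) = c^2 + 11*c + 30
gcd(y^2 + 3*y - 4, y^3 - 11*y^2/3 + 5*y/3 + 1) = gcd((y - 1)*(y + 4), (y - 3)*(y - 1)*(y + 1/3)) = y - 1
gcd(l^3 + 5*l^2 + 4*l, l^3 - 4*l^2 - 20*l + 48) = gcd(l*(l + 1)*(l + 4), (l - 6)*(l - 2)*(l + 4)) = l + 4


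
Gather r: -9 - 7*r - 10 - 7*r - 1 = -14*r - 20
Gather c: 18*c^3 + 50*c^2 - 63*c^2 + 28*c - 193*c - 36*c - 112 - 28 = 18*c^3 - 13*c^2 - 201*c - 140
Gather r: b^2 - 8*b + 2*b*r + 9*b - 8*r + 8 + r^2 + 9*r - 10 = b^2 + b + r^2 + r*(2*b + 1) - 2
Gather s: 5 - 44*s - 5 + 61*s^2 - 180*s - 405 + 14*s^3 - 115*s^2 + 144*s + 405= 14*s^3 - 54*s^2 - 80*s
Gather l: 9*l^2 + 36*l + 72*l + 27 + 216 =9*l^2 + 108*l + 243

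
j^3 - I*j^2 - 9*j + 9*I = (j - 3)*(j + 3)*(j - I)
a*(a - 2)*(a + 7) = a^3 + 5*a^2 - 14*a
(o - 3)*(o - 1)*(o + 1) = o^3 - 3*o^2 - o + 3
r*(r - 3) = r^2 - 3*r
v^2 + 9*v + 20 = (v + 4)*(v + 5)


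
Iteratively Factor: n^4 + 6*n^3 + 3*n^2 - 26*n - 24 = (n + 1)*(n^3 + 5*n^2 - 2*n - 24) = (n + 1)*(n + 4)*(n^2 + n - 6) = (n + 1)*(n + 3)*(n + 4)*(n - 2)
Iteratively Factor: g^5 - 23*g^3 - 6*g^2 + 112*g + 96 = (g - 3)*(g^4 + 3*g^3 - 14*g^2 - 48*g - 32) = (g - 3)*(g + 4)*(g^3 - g^2 - 10*g - 8) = (g - 3)*(g + 1)*(g + 4)*(g^2 - 2*g - 8) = (g - 4)*(g - 3)*(g + 1)*(g + 4)*(g + 2)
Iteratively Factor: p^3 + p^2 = (p + 1)*(p^2) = p*(p + 1)*(p)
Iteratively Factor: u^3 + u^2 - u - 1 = (u + 1)*(u^2 - 1) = (u - 1)*(u + 1)*(u + 1)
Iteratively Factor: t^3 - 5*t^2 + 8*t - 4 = (t - 2)*(t^2 - 3*t + 2) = (t - 2)^2*(t - 1)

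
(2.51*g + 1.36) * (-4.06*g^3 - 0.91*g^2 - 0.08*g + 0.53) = -10.1906*g^4 - 7.8057*g^3 - 1.4384*g^2 + 1.2215*g + 0.7208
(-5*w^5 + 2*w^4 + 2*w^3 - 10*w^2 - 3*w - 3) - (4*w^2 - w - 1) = -5*w^5 + 2*w^4 + 2*w^3 - 14*w^2 - 2*w - 2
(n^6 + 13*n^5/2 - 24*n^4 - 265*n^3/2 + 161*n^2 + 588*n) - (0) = n^6 + 13*n^5/2 - 24*n^4 - 265*n^3/2 + 161*n^2 + 588*n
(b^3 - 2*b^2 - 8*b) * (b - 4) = b^4 - 6*b^3 + 32*b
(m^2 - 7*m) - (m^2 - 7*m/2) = -7*m/2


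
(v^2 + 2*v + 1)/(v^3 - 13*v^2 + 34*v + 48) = (v + 1)/(v^2 - 14*v + 48)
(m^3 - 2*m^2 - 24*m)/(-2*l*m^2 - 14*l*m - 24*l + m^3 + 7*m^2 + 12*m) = m*(6 - m)/(2*l*m + 6*l - m^2 - 3*m)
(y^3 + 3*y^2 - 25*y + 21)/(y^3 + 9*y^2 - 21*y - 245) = (y^2 - 4*y + 3)/(y^2 + 2*y - 35)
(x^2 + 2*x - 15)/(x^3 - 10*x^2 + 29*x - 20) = (x^2 + 2*x - 15)/(x^3 - 10*x^2 + 29*x - 20)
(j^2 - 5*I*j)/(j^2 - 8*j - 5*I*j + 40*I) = j/(j - 8)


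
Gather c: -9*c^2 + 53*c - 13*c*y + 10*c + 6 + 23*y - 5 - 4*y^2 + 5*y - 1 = -9*c^2 + c*(63 - 13*y) - 4*y^2 + 28*y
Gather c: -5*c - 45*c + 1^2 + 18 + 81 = 100 - 50*c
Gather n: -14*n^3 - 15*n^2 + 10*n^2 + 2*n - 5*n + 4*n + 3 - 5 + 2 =-14*n^3 - 5*n^2 + n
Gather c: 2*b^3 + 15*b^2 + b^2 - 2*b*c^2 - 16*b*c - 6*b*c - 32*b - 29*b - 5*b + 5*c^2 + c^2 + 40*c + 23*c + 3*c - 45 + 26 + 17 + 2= 2*b^3 + 16*b^2 - 66*b + c^2*(6 - 2*b) + c*(66 - 22*b)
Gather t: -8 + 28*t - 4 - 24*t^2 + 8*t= -24*t^2 + 36*t - 12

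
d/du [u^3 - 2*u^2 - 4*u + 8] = 3*u^2 - 4*u - 4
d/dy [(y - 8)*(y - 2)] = 2*y - 10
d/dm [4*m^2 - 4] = 8*m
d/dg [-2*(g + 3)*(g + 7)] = -4*g - 20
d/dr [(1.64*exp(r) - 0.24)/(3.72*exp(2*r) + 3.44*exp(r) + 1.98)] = (-6.1008*exp(2*r) + 1.7856*exp(r) + 4.0728)*exp(r)/(13.8384*exp(4*r) + 25.5936*exp(3*r) + 26.5648*exp(2*r) + 13.6224*exp(r) + 3.9204)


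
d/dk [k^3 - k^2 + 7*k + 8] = 3*k^2 - 2*k + 7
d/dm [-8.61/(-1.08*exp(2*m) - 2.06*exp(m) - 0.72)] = (-18.5976*exp(m) - 17.7366)*exp(m)/(1.08*exp(2*m) + 2.06*exp(m) + 0.72)^2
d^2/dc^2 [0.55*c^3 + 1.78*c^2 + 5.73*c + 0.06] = 3.3*c + 3.56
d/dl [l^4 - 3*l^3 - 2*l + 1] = 4*l^3 - 9*l^2 - 2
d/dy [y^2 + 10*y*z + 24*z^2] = 2*y + 10*z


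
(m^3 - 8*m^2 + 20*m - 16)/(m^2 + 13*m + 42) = (m^3 - 8*m^2 + 20*m - 16)/(m^2 + 13*m + 42)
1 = 1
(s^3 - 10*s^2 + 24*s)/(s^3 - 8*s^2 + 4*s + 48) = s/(s + 2)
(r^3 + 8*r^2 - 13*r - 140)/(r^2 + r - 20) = r + 7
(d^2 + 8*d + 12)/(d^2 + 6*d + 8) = (d + 6)/(d + 4)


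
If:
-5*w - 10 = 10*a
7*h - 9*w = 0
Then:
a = -w/2 - 1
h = 9*w/7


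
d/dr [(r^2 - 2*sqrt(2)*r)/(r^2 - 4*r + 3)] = 2*(-r*(r - 2)*(r - 2*sqrt(2)) + (r - sqrt(2))*(r^2 - 4*r + 3))/(r^2 - 4*r + 3)^2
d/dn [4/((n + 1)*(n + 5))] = 8*(-n - 3)/(n^4 + 12*n^3 + 46*n^2 + 60*n + 25)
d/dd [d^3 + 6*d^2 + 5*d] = 3*d^2 + 12*d + 5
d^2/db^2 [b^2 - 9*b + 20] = 2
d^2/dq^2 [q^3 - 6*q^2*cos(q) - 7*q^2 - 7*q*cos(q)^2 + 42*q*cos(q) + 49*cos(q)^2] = 6*q^2*cos(q) + 24*q*sin(q) - 42*q*cos(q) + 14*q*cos(2*q) + 6*q - 84*sin(q) + 14*sin(2*q) - 12*cos(q) - 98*cos(2*q) - 14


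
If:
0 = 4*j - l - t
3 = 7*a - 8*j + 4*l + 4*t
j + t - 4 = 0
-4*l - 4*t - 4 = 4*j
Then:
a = 23/35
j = -1/5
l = -5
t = 21/5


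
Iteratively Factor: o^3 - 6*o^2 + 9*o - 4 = (o - 1)*(o^2 - 5*o + 4) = (o - 4)*(o - 1)*(o - 1)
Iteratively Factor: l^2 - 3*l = (l)*(l - 3)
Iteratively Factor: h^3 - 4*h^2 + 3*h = (h - 3)*(h^2 - h) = (h - 3)*(h - 1)*(h)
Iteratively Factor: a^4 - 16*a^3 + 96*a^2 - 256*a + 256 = (a - 4)*(a^3 - 12*a^2 + 48*a - 64) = (a - 4)^2*(a^2 - 8*a + 16) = (a - 4)^3*(a - 4)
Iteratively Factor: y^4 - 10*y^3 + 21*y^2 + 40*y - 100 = (y + 2)*(y^3 - 12*y^2 + 45*y - 50) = (y - 5)*(y + 2)*(y^2 - 7*y + 10) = (y - 5)^2*(y + 2)*(y - 2)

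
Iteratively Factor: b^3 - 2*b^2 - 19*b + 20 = (b - 1)*(b^2 - b - 20) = (b - 1)*(b + 4)*(b - 5)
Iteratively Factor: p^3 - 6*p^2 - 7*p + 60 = (p + 3)*(p^2 - 9*p + 20) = (p - 4)*(p + 3)*(p - 5)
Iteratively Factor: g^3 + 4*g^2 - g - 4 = (g - 1)*(g^2 + 5*g + 4) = (g - 1)*(g + 4)*(g + 1)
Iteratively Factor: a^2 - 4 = (a + 2)*(a - 2)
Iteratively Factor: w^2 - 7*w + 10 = (w - 5)*(w - 2)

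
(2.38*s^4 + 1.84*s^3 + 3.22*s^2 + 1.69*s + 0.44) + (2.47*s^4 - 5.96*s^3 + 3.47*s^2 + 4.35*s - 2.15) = 4.85*s^4 - 4.12*s^3 + 6.69*s^2 + 6.04*s - 1.71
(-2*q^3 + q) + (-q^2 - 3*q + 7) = -2*q^3 - q^2 - 2*q + 7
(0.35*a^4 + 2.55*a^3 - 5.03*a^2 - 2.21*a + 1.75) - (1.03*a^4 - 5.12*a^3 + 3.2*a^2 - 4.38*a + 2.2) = -0.68*a^4 + 7.67*a^3 - 8.23*a^2 + 2.17*a - 0.45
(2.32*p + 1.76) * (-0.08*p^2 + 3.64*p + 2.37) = -0.1856*p^3 + 8.304*p^2 + 11.9048*p + 4.1712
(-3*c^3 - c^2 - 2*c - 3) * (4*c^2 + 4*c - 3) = -12*c^5 - 16*c^4 - 3*c^3 - 17*c^2 - 6*c + 9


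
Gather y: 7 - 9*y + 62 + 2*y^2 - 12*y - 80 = 2*y^2 - 21*y - 11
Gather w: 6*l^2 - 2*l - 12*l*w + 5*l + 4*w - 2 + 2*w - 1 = 6*l^2 + 3*l + w*(6 - 12*l) - 3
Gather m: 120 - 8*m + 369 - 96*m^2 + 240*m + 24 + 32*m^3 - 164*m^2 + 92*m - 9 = 32*m^3 - 260*m^2 + 324*m + 504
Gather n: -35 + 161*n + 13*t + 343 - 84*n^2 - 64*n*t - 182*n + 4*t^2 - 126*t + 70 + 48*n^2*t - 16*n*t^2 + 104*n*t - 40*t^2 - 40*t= n^2*(48*t - 84) + n*(-16*t^2 + 40*t - 21) - 36*t^2 - 153*t + 378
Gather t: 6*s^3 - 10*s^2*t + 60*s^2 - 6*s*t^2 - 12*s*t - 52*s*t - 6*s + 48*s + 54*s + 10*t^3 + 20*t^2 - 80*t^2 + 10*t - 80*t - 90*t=6*s^3 + 60*s^2 + 96*s + 10*t^3 + t^2*(-6*s - 60) + t*(-10*s^2 - 64*s - 160)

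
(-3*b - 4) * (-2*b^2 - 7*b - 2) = 6*b^3 + 29*b^2 + 34*b + 8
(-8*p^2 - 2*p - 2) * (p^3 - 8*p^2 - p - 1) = -8*p^5 + 62*p^4 + 22*p^3 + 26*p^2 + 4*p + 2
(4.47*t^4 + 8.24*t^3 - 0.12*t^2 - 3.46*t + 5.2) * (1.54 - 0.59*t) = -2.6373*t^5 + 2.0222*t^4 + 12.7604*t^3 + 1.8566*t^2 - 8.3964*t + 8.008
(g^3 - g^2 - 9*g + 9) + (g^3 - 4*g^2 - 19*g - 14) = 2*g^3 - 5*g^2 - 28*g - 5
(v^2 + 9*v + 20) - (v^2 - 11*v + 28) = 20*v - 8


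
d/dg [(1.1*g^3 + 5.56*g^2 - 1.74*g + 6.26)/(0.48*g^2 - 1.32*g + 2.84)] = (0.528*g^4 - 2.904*g^3 + 2.868*g^2 + 25.5712*g + 3.3216)/(0.2304*g^4 - 1.2672*g^3 + 4.4688*g^2 - 7.4976*g + 8.0656)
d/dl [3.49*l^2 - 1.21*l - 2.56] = 6.98*l - 1.21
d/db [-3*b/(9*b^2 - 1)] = 3*(9*b^2 + 1)/(9*b^2 - 1)^2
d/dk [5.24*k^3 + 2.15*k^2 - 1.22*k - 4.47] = 15.72*k^2 + 4.3*k - 1.22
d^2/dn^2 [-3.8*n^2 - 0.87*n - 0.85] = -7.60000000000000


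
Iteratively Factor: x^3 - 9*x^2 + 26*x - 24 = (x - 2)*(x^2 - 7*x + 12) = (x - 3)*(x - 2)*(x - 4)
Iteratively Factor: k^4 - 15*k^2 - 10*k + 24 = (k + 3)*(k^3 - 3*k^2 - 6*k + 8) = (k - 4)*(k + 3)*(k^2 + k - 2) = (k - 4)*(k + 2)*(k + 3)*(k - 1)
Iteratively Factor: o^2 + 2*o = (o)*(o + 2)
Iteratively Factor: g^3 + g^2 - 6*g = (g + 3)*(g^2 - 2*g) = g*(g + 3)*(g - 2)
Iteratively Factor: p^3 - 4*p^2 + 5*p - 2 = (p - 2)*(p^2 - 2*p + 1) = (p - 2)*(p - 1)*(p - 1)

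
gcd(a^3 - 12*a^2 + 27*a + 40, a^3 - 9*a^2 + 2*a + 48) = a - 8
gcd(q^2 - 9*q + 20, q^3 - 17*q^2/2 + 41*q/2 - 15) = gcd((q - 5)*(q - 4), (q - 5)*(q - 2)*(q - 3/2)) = q - 5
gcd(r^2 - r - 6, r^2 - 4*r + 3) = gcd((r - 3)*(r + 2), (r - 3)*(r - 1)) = r - 3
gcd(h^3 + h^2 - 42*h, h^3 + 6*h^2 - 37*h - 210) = h^2 + h - 42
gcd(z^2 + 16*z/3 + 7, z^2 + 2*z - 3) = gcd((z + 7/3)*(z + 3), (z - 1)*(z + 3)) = z + 3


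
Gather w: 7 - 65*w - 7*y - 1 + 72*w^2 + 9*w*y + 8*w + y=72*w^2 + w*(9*y - 57) - 6*y + 6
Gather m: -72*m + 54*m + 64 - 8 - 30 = 26 - 18*m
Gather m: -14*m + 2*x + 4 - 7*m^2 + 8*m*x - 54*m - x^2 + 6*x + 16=-7*m^2 + m*(8*x - 68) - x^2 + 8*x + 20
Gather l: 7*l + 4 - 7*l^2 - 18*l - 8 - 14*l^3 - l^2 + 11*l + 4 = -14*l^3 - 8*l^2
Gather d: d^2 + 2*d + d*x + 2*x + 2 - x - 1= d^2 + d*(x + 2) + x + 1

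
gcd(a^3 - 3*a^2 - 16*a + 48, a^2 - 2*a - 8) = a - 4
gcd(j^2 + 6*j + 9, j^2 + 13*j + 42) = 1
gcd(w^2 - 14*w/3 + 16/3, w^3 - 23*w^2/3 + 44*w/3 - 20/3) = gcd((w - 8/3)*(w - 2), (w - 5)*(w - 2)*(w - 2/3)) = w - 2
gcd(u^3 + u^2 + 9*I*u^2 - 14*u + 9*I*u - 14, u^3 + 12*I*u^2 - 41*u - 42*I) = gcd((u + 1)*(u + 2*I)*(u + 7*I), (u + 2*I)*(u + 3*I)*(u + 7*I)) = u^2 + 9*I*u - 14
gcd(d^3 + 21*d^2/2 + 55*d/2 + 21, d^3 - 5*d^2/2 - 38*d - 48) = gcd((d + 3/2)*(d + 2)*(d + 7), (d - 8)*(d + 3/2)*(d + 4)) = d + 3/2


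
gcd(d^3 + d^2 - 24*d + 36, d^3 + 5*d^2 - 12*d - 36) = d^2 + 3*d - 18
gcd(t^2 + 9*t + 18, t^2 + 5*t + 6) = t + 3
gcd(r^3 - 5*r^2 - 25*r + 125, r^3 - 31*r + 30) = r - 5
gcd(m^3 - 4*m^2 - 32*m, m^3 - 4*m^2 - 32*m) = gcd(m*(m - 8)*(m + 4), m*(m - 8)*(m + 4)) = m^3 - 4*m^2 - 32*m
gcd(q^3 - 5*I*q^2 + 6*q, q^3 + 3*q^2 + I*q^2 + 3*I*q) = q^2 + I*q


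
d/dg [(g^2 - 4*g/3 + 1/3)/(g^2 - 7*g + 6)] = -17/(3*g^2 - 36*g + 108)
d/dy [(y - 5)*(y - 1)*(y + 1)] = 3*y^2 - 10*y - 1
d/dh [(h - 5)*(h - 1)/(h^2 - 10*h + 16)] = 2*(-2*h^2 + 11*h - 23)/(h^4 - 20*h^3 + 132*h^2 - 320*h + 256)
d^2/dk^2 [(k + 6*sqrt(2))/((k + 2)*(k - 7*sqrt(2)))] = 2*(-(k + 2)^2*(k - 7*sqrt(2)) + (k + 2)^2*(k + 6*sqrt(2)) - (k + 2)*(k - 7*sqrt(2))^2 + (k + 2)*(k - 7*sqrt(2))*(k + 6*sqrt(2)) + (k - 7*sqrt(2))^2*(k + 6*sqrt(2)))/((k + 2)^3*(k - 7*sqrt(2))^3)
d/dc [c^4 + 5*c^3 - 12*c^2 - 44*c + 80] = 4*c^3 + 15*c^2 - 24*c - 44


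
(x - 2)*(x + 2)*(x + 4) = x^3 + 4*x^2 - 4*x - 16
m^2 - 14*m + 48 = (m - 8)*(m - 6)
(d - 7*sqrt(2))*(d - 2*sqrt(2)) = d^2 - 9*sqrt(2)*d + 28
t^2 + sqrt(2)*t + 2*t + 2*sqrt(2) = (t + 2)*(t + sqrt(2))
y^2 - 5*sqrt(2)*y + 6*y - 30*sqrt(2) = (y + 6)*(y - 5*sqrt(2))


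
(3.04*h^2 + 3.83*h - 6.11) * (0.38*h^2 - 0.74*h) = 1.1552*h^4 - 0.7942*h^3 - 5.156*h^2 + 4.5214*h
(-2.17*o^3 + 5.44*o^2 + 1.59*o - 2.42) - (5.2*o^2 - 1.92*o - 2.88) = -2.17*o^3 + 0.24*o^2 + 3.51*o + 0.46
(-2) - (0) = -2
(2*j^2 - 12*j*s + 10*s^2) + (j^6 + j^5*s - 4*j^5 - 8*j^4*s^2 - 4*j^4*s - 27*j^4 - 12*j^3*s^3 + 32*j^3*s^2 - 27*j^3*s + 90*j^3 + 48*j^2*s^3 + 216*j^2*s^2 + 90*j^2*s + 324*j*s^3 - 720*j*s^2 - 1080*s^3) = j^6 + j^5*s - 4*j^5 - 8*j^4*s^2 - 4*j^4*s - 27*j^4 - 12*j^3*s^3 + 32*j^3*s^2 - 27*j^3*s + 90*j^3 + 48*j^2*s^3 + 216*j^2*s^2 + 90*j^2*s + 2*j^2 + 324*j*s^3 - 720*j*s^2 - 12*j*s - 1080*s^3 + 10*s^2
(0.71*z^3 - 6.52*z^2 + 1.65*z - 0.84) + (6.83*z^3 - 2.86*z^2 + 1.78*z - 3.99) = 7.54*z^3 - 9.38*z^2 + 3.43*z - 4.83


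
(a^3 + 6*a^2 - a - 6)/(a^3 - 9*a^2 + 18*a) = (a^3 + 6*a^2 - a - 6)/(a*(a^2 - 9*a + 18))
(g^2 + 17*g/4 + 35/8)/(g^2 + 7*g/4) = (g + 5/2)/g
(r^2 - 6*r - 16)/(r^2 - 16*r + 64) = (r + 2)/(r - 8)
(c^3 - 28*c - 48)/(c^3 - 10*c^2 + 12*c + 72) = (c + 4)/(c - 6)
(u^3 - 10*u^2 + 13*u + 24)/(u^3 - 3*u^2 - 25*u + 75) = (u^2 - 7*u - 8)/(u^2 - 25)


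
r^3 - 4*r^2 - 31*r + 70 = (r - 7)*(r - 2)*(r + 5)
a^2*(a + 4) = a^3 + 4*a^2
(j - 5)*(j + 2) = j^2 - 3*j - 10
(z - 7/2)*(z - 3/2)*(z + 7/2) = z^3 - 3*z^2/2 - 49*z/4 + 147/8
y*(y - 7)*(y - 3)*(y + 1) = y^4 - 9*y^3 + 11*y^2 + 21*y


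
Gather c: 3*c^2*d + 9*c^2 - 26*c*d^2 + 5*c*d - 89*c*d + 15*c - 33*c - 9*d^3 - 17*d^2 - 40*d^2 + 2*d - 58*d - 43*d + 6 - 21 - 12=c^2*(3*d + 9) + c*(-26*d^2 - 84*d - 18) - 9*d^3 - 57*d^2 - 99*d - 27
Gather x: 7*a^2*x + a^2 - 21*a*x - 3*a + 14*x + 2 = a^2 - 3*a + x*(7*a^2 - 21*a + 14) + 2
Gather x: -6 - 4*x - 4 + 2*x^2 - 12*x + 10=2*x^2 - 16*x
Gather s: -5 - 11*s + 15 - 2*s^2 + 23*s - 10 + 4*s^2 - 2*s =2*s^2 + 10*s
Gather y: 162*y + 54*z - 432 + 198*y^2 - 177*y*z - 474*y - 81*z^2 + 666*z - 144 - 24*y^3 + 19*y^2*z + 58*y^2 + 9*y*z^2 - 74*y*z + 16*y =-24*y^3 + y^2*(19*z + 256) + y*(9*z^2 - 251*z - 296) - 81*z^2 + 720*z - 576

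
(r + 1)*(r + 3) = r^2 + 4*r + 3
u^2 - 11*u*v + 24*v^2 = (u - 8*v)*(u - 3*v)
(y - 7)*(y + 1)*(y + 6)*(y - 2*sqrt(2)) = y^4 - 2*sqrt(2)*y^3 - 43*y^2 - 42*y + 86*sqrt(2)*y + 84*sqrt(2)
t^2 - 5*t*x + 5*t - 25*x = (t + 5)*(t - 5*x)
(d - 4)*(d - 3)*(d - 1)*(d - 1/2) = d^4 - 17*d^3/2 + 23*d^2 - 43*d/2 + 6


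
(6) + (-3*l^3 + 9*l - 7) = -3*l^3 + 9*l - 1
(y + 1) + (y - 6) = 2*y - 5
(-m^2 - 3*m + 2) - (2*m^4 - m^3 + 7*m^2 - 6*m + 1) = -2*m^4 + m^3 - 8*m^2 + 3*m + 1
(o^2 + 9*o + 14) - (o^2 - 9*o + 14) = 18*o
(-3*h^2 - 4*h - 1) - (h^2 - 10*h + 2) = -4*h^2 + 6*h - 3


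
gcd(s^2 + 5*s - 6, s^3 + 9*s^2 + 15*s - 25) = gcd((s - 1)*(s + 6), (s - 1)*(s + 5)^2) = s - 1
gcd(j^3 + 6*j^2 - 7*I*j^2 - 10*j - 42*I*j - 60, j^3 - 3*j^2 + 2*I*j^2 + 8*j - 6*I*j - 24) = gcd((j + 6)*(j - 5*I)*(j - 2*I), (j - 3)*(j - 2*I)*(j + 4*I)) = j - 2*I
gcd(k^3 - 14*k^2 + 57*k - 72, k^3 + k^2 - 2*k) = 1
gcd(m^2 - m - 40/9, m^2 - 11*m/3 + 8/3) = m - 8/3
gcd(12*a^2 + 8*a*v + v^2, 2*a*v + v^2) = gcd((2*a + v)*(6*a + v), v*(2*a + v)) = 2*a + v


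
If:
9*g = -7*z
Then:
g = -7*z/9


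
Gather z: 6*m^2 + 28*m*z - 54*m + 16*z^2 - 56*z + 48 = 6*m^2 - 54*m + 16*z^2 + z*(28*m - 56) + 48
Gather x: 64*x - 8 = 64*x - 8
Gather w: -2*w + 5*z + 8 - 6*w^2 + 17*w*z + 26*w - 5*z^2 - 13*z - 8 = -6*w^2 + w*(17*z + 24) - 5*z^2 - 8*z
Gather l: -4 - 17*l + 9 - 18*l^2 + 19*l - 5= -18*l^2 + 2*l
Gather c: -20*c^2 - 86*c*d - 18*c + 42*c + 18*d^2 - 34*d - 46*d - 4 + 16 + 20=-20*c^2 + c*(24 - 86*d) + 18*d^2 - 80*d + 32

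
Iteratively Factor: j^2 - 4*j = (j)*(j - 4)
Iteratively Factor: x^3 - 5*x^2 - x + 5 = (x - 5)*(x^2 - 1) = (x - 5)*(x - 1)*(x + 1)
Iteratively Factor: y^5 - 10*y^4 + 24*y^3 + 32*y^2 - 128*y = (y)*(y^4 - 10*y^3 + 24*y^2 + 32*y - 128) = y*(y - 4)*(y^3 - 6*y^2 + 32) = y*(y - 4)*(y + 2)*(y^2 - 8*y + 16) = y*(y - 4)^2*(y + 2)*(y - 4)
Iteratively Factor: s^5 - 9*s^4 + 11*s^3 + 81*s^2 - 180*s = (s + 3)*(s^4 - 12*s^3 + 47*s^2 - 60*s) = (s - 5)*(s + 3)*(s^3 - 7*s^2 + 12*s) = s*(s - 5)*(s + 3)*(s^2 - 7*s + 12) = s*(s - 5)*(s - 3)*(s + 3)*(s - 4)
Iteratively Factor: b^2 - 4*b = (b)*(b - 4)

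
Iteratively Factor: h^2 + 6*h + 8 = (h + 2)*(h + 4)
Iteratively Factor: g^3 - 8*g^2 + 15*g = (g - 5)*(g^2 - 3*g) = (g - 5)*(g - 3)*(g)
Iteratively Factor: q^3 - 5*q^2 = (q - 5)*(q^2) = q*(q - 5)*(q)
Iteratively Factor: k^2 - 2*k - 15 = (k + 3)*(k - 5)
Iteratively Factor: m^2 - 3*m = (m)*(m - 3)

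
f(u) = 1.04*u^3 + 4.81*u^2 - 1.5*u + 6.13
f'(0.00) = -1.50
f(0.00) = 6.13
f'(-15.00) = 556.20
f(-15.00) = -2399.12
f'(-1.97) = -8.34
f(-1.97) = 19.80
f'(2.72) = 47.75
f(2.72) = 58.56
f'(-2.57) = -5.62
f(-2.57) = 24.10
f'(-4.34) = 15.52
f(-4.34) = 18.22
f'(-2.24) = -7.39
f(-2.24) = 21.94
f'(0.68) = 6.48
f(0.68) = 7.66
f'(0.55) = 4.73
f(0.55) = 6.93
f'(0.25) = 1.10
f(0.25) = 6.07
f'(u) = 3.12*u^2 + 9.62*u - 1.5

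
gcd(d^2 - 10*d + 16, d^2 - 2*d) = d - 2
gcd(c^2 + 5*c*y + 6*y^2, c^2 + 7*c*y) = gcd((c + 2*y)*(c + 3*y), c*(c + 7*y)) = 1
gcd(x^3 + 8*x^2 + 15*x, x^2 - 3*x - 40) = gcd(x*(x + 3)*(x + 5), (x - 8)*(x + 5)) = x + 5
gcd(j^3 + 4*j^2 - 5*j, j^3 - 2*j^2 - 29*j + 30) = j^2 + 4*j - 5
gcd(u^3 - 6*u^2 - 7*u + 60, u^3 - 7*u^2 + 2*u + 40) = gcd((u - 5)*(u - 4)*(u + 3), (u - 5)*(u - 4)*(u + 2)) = u^2 - 9*u + 20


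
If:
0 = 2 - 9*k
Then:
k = 2/9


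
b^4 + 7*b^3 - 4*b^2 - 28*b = b*(b - 2)*(b + 2)*(b + 7)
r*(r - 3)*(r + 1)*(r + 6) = r^4 + 4*r^3 - 15*r^2 - 18*r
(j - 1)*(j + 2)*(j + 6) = j^3 + 7*j^2 + 4*j - 12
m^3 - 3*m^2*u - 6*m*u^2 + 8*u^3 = (m - 4*u)*(m - u)*(m + 2*u)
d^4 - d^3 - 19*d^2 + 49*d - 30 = (d - 3)*(d - 2)*(d - 1)*(d + 5)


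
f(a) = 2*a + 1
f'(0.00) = 2.00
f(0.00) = 1.00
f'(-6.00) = 2.00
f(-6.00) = -11.00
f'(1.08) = 2.00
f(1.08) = 3.16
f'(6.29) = 2.00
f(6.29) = 13.58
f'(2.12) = 2.00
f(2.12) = 5.24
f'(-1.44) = 2.00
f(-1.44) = -1.88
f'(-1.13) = 2.00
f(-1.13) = -1.26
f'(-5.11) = 2.00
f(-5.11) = -9.22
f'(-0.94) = 2.00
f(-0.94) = -0.88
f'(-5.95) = 2.00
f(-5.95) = -10.90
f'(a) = 2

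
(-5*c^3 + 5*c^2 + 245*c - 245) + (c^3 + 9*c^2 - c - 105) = -4*c^3 + 14*c^2 + 244*c - 350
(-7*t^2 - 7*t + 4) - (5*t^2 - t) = -12*t^2 - 6*t + 4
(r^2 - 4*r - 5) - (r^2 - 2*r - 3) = -2*r - 2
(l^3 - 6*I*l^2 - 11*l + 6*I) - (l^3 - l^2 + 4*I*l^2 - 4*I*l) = l^2 - 10*I*l^2 - 11*l + 4*I*l + 6*I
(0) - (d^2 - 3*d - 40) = -d^2 + 3*d + 40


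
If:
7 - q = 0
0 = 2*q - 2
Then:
No Solution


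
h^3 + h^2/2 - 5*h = h*(h - 2)*(h + 5/2)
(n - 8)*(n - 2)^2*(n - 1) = n^4 - 13*n^3 + 48*n^2 - 68*n + 32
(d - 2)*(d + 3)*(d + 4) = d^3 + 5*d^2 - 2*d - 24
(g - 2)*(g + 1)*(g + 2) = g^3 + g^2 - 4*g - 4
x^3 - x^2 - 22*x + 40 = (x - 4)*(x - 2)*(x + 5)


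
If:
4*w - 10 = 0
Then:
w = 5/2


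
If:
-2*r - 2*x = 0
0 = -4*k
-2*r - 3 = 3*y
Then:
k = 0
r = -3*y/2 - 3/2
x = 3*y/2 + 3/2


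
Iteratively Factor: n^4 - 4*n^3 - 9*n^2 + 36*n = (n - 3)*(n^3 - n^2 - 12*n) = (n - 4)*(n - 3)*(n^2 + 3*n) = (n - 4)*(n - 3)*(n + 3)*(n)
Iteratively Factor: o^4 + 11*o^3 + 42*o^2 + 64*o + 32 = (o + 4)*(o^3 + 7*o^2 + 14*o + 8) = (o + 2)*(o + 4)*(o^2 + 5*o + 4) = (o + 2)*(o + 4)^2*(o + 1)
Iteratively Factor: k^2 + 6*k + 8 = (k + 2)*(k + 4)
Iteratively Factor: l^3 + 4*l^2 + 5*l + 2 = (l + 1)*(l^2 + 3*l + 2) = (l + 1)*(l + 2)*(l + 1)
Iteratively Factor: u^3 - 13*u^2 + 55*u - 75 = (u - 5)*(u^2 - 8*u + 15) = (u - 5)^2*(u - 3)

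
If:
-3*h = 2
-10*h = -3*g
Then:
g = -20/9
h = -2/3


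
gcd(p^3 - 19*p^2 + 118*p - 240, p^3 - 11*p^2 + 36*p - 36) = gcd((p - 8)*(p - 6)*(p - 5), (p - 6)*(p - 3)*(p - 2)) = p - 6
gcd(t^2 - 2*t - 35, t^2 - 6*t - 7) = t - 7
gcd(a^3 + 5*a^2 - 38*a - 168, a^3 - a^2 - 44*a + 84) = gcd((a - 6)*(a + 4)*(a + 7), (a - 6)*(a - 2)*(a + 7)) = a^2 + a - 42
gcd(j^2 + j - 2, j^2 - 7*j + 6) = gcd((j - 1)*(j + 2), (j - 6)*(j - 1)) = j - 1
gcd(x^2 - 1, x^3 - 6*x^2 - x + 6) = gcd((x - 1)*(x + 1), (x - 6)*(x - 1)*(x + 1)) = x^2 - 1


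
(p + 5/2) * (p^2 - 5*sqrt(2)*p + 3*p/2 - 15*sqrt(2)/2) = p^3 - 5*sqrt(2)*p^2 + 4*p^2 - 20*sqrt(2)*p + 15*p/4 - 75*sqrt(2)/4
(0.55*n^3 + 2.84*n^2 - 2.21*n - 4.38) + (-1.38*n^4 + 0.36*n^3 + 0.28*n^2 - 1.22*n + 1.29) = -1.38*n^4 + 0.91*n^3 + 3.12*n^2 - 3.43*n - 3.09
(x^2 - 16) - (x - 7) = x^2 - x - 9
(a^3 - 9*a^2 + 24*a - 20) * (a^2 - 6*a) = a^5 - 15*a^4 + 78*a^3 - 164*a^2 + 120*a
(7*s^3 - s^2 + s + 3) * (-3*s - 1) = -21*s^4 - 4*s^3 - 2*s^2 - 10*s - 3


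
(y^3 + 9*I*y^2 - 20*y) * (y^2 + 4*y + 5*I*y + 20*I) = y^5 + 4*y^4 + 14*I*y^4 - 65*y^3 + 56*I*y^3 - 260*y^2 - 100*I*y^2 - 400*I*y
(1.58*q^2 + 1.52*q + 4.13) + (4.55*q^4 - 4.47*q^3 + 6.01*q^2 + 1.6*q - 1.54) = 4.55*q^4 - 4.47*q^3 + 7.59*q^2 + 3.12*q + 2.59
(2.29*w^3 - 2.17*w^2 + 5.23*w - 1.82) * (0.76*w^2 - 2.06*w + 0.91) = 1.7404*w^5 - 6.3666*w^4 + 10.5289*w^3 - 14.1317*w^2 + 8.5085*w - 1.6562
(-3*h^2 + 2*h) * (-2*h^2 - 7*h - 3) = 6*h^4 + 17*h^3 - 5*h^2 - 6*h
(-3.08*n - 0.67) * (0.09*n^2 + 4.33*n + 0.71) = -0.2772*n^3 - 13.3967*n^2 - 5.0879*n - 0.4757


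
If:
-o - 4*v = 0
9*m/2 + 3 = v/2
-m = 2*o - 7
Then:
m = -55/71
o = 276/71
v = -69/71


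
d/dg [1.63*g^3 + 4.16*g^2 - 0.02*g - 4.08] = 4.89*g^2 + 8.32*g - 0.02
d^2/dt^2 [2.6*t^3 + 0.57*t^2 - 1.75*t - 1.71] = 15.6*t + 1.14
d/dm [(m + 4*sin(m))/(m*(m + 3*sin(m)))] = (m^2*cos(m) - m^2 - 8*m*sin(m) - 12*sin(m)^2)/(m^2*(m + 3*sin(m))^2)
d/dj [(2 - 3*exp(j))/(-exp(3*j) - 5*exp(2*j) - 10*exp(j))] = (-6*exp(3*j) - 9*exp(2*j) + 20*exp(j) + 20)*exp(-j)/(exp(4*j) + 10*exp(3*j) + 45*exp(2*j) + 100*exp(j) + 100)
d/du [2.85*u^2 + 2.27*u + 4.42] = 5.7*u + 2.27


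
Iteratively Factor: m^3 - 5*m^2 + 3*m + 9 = (m - 3)*(m^2 - 2*m - 3) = (m - 3)*(m + 1)*(m - 3)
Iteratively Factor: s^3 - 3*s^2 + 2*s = (s)*(s^2 - 3*s + 2) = s*(s - 1)*(s - 2)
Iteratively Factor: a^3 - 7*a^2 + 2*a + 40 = (a - 5)*(a^2 - 2*a - 8) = (a - 5)*(a + 2)*(a - 4)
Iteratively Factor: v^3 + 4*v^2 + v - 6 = (v + 3)*(v^2 + v - 2) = (v + 2)*(v + 3)*(v - 1)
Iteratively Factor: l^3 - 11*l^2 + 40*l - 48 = (l - 4)*(l^2 - 7*l + 12) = (l - 4)*(l - 3)*(l - 4)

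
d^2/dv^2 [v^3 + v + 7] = 6*v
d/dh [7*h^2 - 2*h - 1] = 14*h - 2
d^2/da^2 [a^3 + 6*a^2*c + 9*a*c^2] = 6*a + 12*c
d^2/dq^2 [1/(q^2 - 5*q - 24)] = 2*(q^2 - 5*q - (2*q - 5)^2 - 24)/(-q^2 + 5*q + 24)^3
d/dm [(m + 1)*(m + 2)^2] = (m + 2)*(3*m + 4)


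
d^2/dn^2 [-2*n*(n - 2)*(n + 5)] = -12*n - 12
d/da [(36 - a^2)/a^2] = -72/a^3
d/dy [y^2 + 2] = 2*y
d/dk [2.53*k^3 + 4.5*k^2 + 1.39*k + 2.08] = 7.59*k^2 + 9.0*k + 1.39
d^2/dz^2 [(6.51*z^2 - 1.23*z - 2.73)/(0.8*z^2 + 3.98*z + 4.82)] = (-43.03008*z^3 - 161.09856*z^2 - 23.6966400000001*z + 284.24268)/(0.512*z^6 + 7.6416*z^5 + 47.27136*z^4 + 155.126072*z^3 + 284.809944*z^2 + 277.394856*z + 111.980168)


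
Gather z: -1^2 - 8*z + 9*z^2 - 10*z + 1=9*z^2 - 18*z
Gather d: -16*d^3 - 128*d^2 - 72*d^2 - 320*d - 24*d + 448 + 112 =-16*d^3 - 200*d^2 - 344*d + 560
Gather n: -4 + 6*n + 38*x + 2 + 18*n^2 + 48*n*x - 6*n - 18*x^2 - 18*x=18*n^2 + 48*n*x - 18*x^2 + 20*x - 2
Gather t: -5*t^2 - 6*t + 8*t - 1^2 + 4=-5*t^2 + 2*t + 3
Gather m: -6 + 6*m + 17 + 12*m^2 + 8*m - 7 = 12*m^2 + 14*m + 4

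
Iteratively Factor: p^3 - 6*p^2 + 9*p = (p)*(p^2 - 6*p + 9) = p*(p - 3)*(p - 3)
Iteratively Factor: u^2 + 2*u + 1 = (u + 1)*(u + 1)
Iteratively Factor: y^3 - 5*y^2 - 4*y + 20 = (y + 2)*(y^2 - 7*y + 10) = (y - 2)*(y + 2)*(y - 5)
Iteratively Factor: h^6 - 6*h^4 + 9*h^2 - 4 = (h + 1)*(h^5 - h^4 - 5*h^3 + 5*h^2 + 4*h - 4) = (h - 1)*(h + 1)*(h^4 - 5*h^2 + 4) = (h - 1)^2*(h + 1)*(h^3 + h^2 - 4*h - 4) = (h - 1)^2*(h + 1)*(h + 2)*(h^2 - h - 2) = (h - 1)^2*(h + 1)^2*(h + 2)*(h - 2)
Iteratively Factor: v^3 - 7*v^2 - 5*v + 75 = (v + 3)*(v^2 - 10*v + 25) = (v - 5)*(v + 3)*(v - 5)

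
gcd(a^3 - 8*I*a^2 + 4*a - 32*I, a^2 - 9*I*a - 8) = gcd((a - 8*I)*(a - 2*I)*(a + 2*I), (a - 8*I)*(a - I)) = a - 8*I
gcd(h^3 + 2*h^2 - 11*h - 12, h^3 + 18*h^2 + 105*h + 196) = h + 4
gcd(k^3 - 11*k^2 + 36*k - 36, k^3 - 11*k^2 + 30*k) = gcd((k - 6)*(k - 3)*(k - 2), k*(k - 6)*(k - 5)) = k - 6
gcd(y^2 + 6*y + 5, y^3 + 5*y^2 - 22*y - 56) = 1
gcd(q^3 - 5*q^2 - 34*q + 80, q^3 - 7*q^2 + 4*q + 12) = q - 2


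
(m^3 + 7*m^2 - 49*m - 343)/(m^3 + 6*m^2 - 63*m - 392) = (m - 7)/(m - 8)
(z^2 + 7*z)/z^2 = (z + 7)/z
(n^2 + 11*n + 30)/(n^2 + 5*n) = (n + 6)/n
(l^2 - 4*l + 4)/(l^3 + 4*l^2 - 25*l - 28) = (l^2 - 4*l + 4)/(l^3 + 4*l^2 - 25*l - 28)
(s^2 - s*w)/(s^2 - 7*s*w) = (s - w)/(s - 7*w)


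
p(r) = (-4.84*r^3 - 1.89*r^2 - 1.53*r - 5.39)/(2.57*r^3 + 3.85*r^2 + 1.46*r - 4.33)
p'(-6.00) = -0.07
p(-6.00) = -2.28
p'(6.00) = -0.03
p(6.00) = -1.62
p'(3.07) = -0.02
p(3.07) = -1.52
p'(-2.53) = 0.15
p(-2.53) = -2.59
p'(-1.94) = 1.21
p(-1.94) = -2.26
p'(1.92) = 0.31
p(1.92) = -1.61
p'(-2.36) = 0.33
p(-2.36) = -2.55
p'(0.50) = 12.80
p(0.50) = 3.12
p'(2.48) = 0.05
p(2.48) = -1.52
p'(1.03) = 10.03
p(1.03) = -3.51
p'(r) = (-14.52*r^2 - 3.78*r - 1.53)/(2.57*r^3 + 3.85*r^2 + 1.46*r - 4.33) + (-7.71*r^2 - 7.7*r - 1.46)*(-4.84*r^3 - 1.89*r^2 - 1.53*r - 5.39)/(2.57*r^3 + 3.85*r^2 + 1.46*r - 4.33)^2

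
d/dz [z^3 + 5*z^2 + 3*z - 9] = 3*z^2 + 10*z + 3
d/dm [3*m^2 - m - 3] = 6*m - 1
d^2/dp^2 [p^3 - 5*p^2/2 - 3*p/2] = 6*p - 5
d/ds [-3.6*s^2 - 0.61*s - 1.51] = -7.2*s - 0.61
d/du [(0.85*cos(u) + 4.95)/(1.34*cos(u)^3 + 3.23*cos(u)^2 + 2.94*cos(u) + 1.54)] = (2.278*cos(u)^3 + 22.6445*cos(u)^2 + 31.977*cos(u) + 13.244)*sin(u)/(1.7956*cos(u)^6 + 8.6564*cos(u)^5 + 18.3121*cos(u)^4 + 23.1196*cos(u)^3 + 18.592*cos(u)^2 + 9.0552*cos(u) + 2.3716)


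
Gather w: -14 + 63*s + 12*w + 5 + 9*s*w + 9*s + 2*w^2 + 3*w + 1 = 72*s + 2*w^2 + w*(9*s + 15) - 8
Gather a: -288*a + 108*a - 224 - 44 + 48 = -180*a - 220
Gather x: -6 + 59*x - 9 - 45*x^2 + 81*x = -45*x^2 + 140*x - 15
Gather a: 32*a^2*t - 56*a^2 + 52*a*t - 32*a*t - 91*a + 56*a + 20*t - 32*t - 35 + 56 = a^2*(32*t - 56) + a*(20*t - 35) - 12*t + 21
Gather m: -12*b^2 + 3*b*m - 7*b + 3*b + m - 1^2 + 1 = -12*b^2 - 4*b + m*(3*b + 1)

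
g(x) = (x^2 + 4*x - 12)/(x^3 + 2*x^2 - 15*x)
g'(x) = (2*x + 4)/(x^3 + 2*x^2 - 15*x) + (-3*x^2 - 4*x + 15)*(x^2 + 4*x - 12)/(x^3 + 2*x^2 - 15*x)^2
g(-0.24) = -3.49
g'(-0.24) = -13.92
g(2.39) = -0.30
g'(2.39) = -1.14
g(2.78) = -1.44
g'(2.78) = -7.85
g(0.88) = 0.70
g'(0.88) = -1.11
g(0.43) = 1.68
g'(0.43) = -4.38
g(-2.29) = -0.48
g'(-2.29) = -0.14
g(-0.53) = -1.65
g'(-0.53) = -2.87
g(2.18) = -0.11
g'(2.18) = -0.72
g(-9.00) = -0.08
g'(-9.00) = 0.00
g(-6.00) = 0.00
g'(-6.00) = 0.15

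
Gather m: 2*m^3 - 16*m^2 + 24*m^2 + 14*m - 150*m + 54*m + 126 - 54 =2*m^3 + 8*m^2 - 82*m + 72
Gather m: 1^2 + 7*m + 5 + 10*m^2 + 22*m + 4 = 10*m^2 + 29*m + 10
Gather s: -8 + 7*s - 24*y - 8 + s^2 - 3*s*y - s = s^2 + s*(6 - 3*y) - 24*y - 16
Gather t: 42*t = 42*t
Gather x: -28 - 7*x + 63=35 - 7*x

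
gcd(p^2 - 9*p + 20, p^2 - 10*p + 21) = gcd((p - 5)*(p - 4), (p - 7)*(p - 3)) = 1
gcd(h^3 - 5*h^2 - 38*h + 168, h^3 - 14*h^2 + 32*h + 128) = 1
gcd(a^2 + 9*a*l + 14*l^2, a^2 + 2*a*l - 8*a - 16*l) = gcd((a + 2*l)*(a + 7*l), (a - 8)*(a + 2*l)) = a + 2*l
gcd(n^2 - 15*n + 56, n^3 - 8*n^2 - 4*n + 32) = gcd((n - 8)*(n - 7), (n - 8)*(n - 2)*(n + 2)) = n - 8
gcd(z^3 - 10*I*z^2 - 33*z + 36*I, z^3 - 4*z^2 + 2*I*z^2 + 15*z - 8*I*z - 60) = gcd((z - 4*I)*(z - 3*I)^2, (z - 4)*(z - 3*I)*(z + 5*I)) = z - 3*I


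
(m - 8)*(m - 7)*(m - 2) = m^3 - 17*m^2 + 86*m - 112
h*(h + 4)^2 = h^3 + 8*h^2 + 16*h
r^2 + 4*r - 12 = (r - 2)*(r + 6)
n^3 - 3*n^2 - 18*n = n*(n - 6)*(n + 3)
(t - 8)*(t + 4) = t^2 - 4*t - 32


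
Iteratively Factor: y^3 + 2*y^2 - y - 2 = (y + 1)*(y^2 + y - 2) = (y + 1)*(y + 2)*(y - 1)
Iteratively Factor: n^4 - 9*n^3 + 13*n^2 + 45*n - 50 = (n - 5)*(n^3 - 4*n^2 - 7*n + 10) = (n - 5)*(n + 2)*(n^2 - 6*n + 5) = (n - 5)^2*(n + 2)*(n - 1)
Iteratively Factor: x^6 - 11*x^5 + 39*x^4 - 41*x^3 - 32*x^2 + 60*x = (x - 2)*(x^5 - 9*x^4 + 21*x^3 + x^2 - 30*x) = (x - 2)^2*(x^4 - 7*x^3 + 7*x^2 + 15*x) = (x - 2)^2*(x + 1)*(x^3 - 8*x^2 + 15*x) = (x - 5)*(x - 2)^2*(x + 1)*(x^2 - 3*x) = (x - 5)*(x - 3)*(x - 2)^2*(x + 1)*(x)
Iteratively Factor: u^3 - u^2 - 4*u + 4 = (u + 2)*(u^2 - 3*u + 2) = (u - 1)*(u + 2)*(u - 2)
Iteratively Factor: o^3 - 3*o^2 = (o)*(o^2 - 3*o) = o*(o - 3)*(o)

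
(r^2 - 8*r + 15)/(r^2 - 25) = (r - 3)/(r + 5)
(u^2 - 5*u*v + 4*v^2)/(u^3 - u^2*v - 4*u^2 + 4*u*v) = (u - 4*v)/(u*(u - 4))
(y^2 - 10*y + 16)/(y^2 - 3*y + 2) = (y - 8)/(y - 1)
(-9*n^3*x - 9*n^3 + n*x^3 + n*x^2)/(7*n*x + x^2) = n*(-9*n^2*x - 9*n^2 + x^3 + x^2)/(x*(7*n + x))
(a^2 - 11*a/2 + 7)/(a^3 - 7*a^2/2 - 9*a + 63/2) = (a - 2)/(a^2 - 9)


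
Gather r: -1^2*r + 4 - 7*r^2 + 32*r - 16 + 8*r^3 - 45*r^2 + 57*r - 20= 8*r^3 - 52*r^2 + 88*r - 32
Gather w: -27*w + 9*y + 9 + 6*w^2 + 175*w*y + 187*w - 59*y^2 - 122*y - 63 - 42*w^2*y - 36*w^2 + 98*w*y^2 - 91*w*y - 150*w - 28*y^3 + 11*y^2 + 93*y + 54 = w^2*(-42*y - 30) + w*(98*y^2 + 84*y + 10) - 28*y^3 - 48*y^2 - 20*y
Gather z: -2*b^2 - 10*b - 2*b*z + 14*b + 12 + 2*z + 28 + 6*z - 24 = -2*b^2 + 4*b + z*(8 - 2*b) + 16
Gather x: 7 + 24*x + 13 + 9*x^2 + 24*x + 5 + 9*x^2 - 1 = 18*x^2 + 48*x + 24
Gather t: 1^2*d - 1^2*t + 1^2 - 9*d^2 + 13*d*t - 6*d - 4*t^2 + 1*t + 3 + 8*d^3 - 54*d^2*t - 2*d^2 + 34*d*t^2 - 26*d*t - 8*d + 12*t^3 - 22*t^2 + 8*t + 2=8*d^3 - 11*d^2 - 13*d + 12*t^3 + t^2*(34*d - 26) + t*(-54*d^2 - 13*d + 8) + 6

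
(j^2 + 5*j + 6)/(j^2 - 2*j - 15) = (j + 2)/(j - 5)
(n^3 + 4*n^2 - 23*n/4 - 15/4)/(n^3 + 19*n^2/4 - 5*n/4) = (4*n^2 - 4*n - 3)/(n*(4*n - 1))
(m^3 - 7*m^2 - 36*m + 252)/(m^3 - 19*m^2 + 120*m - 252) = (m + 6)/(m - 6)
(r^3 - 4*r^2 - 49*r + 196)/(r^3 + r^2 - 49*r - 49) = (r - 4)/(r + 1)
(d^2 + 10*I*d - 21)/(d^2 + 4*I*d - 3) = (d + 7*I)/(d + I)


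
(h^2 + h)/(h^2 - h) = (h + 1)/(h - 1)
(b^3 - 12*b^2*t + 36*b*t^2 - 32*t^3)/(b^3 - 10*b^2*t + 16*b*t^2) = (b - 2*t)/b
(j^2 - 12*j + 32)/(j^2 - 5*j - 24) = (j - 4)/(j + 3)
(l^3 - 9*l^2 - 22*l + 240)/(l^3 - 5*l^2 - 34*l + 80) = (l - 6)/(l - 2)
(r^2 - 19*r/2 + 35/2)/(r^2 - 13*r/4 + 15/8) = 4*(r - 7)/(4*r - 3)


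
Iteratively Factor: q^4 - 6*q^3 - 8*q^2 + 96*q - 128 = (q - 2)*(q^3 - 4*q^2 - 16*q + 64) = (q - 4)*(q - 2)*(q^2 - 16) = (q - 4)^2*(q - 2)*(q + 4)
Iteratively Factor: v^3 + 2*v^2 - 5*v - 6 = (v - 2)*(v^2 + 4*v + 3) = (v - 2)*(v + 1)*(v + 3)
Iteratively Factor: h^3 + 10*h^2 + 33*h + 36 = (h + 4)*(h^2 + 6*h + 9) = (h + 3)*(h + 4)*(h + 3)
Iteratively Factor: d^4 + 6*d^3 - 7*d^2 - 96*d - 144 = (d + 4)*(d^3 + 2*d^2 - 15*d - 36) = (d + 3)*(d + 4)*(d^2 - d - 12) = (d + 3)^2*(d + 4)*(d - 4)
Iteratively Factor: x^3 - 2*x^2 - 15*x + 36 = (x - 3)*(x^2 + x - 12) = (x - 3)^2*(x + 4)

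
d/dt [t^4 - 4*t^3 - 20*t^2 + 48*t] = 4*t^3 - 12*t^2 - 40*t + 48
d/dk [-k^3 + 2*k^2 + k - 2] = -3*k^2 + 4*k + 1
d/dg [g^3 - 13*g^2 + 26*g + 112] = 3*g^2 - 26*g + 26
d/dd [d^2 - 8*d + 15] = 2*d - 8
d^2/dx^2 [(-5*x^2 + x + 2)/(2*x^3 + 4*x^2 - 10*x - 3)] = 2*(-20*x^6 + 12*x^5 - 228*x^4 - 246*x^3 - 168*x^2 - 168*x + 149)/(8*x^9 + 48*x^8 - 24*x^7 - 452*x^6 - 24*x^5 + 1416*x^4 - 226*x^3 - 792*x^2 - 270*x - 27)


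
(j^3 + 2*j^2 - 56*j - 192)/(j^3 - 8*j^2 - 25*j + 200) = (j^2 + 10*j + 24)/(j^2 - 25)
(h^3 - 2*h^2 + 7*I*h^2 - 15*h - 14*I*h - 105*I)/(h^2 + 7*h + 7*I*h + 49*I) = (h^2 - 2*h - 15)/(h + 7)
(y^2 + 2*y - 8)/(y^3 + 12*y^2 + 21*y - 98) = (y + 4)/(y^2 + 14*y + 49)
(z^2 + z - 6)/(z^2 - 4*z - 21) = (z - 2)/(z - 7)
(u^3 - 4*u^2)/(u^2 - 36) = u^2*(u - 4)/(u^2 - 36)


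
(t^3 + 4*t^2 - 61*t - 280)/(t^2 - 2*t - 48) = (t^2 + 12*t + 35)/(t + 6)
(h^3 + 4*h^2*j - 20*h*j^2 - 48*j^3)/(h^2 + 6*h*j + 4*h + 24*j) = (h^2 - 2*h*j - 8*j^2)/(h + 4)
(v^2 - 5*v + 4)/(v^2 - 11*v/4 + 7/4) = 4*(v - 4)/(4*v - 7)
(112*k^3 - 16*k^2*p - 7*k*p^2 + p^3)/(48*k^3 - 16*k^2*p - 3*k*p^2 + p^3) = (-7*k + p)/(-3*k + p)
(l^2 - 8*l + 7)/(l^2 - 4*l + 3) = (l - 7)/(l - 3)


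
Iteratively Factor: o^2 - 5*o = (o)*(o - 5)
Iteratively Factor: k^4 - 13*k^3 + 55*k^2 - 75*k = (k - 5)*(k^3 - 8*k^2 + 15*k) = k*(k - 5)*(k^2 - 8*k + 15) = k*(k - 5)^2*(k - 3)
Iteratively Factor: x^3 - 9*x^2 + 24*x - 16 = (x - 4)*(x^2 - 5*x + 4) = (x - 4)*(x - 1)*(x - 4)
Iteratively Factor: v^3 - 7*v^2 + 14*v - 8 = (v - 4)*(v^2 - 3*v + 2) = (v - 4)*(v - 1)*(v - 2)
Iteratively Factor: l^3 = (l)*(l^2) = l^2*(l)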